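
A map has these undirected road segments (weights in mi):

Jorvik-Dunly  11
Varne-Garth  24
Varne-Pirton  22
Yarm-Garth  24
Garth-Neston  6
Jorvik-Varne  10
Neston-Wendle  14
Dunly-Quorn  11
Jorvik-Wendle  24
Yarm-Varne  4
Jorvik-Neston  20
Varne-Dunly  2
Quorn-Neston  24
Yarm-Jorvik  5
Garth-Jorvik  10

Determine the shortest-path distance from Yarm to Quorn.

17 mi

Settle nodes by increasing distance from Yarm:
Yarm: 0
Varne: 4  (via Yarm)
Jorvik: 5  (via Yarm)
Dunly: 6  (via Varne)
Garth: 15  (via Jorvik)
Quorn: 17  (via Dunly)
Shortest route: Yarm–Varne–Dunly–Quorn = 17 mi.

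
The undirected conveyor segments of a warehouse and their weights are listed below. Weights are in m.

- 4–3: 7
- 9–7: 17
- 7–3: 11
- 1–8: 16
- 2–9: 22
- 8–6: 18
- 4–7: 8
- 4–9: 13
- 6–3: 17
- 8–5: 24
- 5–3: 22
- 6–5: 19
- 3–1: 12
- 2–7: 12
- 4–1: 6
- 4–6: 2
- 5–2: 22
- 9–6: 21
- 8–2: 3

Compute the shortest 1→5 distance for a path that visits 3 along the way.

Shortest 1→3: 1–3 = 12
Best 3 to 5: 3–5 costing 22
Total via 3: 12 + 22 = 34 m.

34 m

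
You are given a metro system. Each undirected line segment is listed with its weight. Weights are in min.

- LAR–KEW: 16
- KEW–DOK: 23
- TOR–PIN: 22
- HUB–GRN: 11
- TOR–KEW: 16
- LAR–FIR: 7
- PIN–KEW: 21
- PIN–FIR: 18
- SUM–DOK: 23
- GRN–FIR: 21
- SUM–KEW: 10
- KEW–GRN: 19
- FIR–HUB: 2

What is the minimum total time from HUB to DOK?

48 min

Candidate routes:
HUB - GRN - KEW - SUM - DOK: 11+19+10+23 = 63
HUB - GRN - KEW - DOK: 11+19+23 = 53
HUB - FIR - LAR - KEW - DOK: 2+7+16+23 = 48
HUB - FIR - LAR - KEW - SUM - DOK: 2+7+16+10+23 = 58
Cheapest is HUB - FIR - LAR - KEW - DOK at 48 min.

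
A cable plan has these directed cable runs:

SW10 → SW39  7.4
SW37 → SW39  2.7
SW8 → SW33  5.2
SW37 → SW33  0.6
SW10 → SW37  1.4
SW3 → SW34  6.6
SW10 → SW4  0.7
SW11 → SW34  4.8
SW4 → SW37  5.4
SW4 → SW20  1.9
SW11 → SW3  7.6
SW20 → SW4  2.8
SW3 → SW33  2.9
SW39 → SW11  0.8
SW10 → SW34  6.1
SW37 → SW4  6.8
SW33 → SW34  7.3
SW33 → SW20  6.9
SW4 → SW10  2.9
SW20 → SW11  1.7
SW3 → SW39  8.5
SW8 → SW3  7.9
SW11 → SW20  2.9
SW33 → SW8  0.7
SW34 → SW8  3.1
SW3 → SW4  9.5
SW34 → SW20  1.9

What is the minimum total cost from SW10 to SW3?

Candidate routes:
SW10 → SW4 → SW20 → SW11 → SW3: 0.7+1.9+1.7+7.6 = 11.9
SW10 → SW37 → SW33 → SW8 → SW3: 1.4+0.6+0.7+7.9 = 10.6
The minimum is 10.6 via SW10 → SW37 → SW33 → SW8 → SW3.

10.6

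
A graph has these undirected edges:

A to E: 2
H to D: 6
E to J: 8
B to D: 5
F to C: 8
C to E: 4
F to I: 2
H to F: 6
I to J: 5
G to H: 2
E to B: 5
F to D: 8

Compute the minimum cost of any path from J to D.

Enumerating some paths:
J - I - F - D: 5+2+8 = 15
J - I - F - H - D: 5+2+6+6 = 19
J - E - B - D: 8+5+5 = 18
The minimum is 15 via J - I - F - D.

15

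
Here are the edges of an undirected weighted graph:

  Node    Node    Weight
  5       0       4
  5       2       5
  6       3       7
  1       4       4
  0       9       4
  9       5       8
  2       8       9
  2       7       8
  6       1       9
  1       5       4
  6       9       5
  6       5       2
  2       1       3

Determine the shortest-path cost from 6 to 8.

Shortest distances from 6:
6: 0
5: 2  (via 6)
9: 5  (via 6)
0: 6  (via 5)
1: 6  (via 5)
2: 7  (via 5)
3: 7  (via 6)
4: 10  (via 1)
7: 15  (via 2)
8: 16  (via 2)
Shortest route: 6–5–2–8 = 16.

16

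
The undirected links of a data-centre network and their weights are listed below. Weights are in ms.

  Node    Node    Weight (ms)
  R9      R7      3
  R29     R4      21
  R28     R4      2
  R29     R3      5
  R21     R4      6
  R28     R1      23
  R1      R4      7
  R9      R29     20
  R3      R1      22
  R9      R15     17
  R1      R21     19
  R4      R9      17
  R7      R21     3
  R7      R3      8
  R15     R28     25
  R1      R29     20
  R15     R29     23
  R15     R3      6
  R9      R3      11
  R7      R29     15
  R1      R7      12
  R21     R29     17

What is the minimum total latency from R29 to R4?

21 ms

Enumerating some paths:
R29 → R4: 21 = 21
R29 → R3 → R7 → R21 → R4: 5+8+3+6 = 22
The minimum is 21 ms via R29 → R4.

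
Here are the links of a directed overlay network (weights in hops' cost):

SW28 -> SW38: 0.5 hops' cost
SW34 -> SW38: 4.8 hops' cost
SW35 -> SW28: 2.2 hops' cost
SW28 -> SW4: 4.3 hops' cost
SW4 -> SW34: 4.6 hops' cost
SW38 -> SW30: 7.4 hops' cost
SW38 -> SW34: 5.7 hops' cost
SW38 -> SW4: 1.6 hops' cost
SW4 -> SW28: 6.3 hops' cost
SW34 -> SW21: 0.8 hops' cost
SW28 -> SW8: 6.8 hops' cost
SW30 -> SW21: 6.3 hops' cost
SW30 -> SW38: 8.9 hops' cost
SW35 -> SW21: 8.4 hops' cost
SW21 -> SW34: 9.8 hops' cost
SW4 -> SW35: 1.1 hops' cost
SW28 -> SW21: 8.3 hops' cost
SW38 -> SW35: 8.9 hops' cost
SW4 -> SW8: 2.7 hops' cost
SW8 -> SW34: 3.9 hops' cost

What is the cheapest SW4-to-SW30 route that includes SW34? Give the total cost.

16.8 hops' cost

Best SW4 to SW34: SW4 → SW34 costing 4.6
Best SW34 to SW30: SW34 → SW38 → SW30 costing 12.2
Total via SW34: 4.6 + 12.2 = 16.8 hops' cost.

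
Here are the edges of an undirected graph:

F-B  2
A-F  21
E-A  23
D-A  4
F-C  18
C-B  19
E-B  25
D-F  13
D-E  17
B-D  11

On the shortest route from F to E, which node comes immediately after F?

B

Candidate routes:
F → B → E: 2+25 = 27
F → D → A → E: 13+4+23 = 40
F → D → E: 13+17 = 30
F → B → D → E: 2+11+17 = 30
Cheapest is F → B → E at 27.
So from F the first move is to B.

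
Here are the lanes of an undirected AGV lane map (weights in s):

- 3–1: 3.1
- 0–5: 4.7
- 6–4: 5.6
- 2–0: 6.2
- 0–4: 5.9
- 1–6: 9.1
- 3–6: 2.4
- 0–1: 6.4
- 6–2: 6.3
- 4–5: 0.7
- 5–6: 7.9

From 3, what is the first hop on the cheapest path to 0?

1

Compare a few routes:
3 → 6 → 4 → 0: 2.4+5.6+5.9 = 13.9
3 → 1 → 0: 3.1+6.4 = 9.5
3 → 6 → 4 → 5 → 0: 2.4+5.6+0.7+4.7 = 13.4
Cheapest is 3 → 1 → 0 at 9.5 s.
So from 3 the first move is to 1.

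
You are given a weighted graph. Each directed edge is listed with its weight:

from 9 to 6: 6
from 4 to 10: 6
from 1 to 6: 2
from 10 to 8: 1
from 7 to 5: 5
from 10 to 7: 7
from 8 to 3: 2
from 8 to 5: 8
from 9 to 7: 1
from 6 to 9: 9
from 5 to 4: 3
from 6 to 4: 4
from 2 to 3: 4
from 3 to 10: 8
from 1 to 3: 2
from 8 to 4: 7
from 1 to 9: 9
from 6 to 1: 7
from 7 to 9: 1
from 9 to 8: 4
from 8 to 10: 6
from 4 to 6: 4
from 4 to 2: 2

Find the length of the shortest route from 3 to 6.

Enumerating some paths:
3 - 10 - 8 - 4 - 6: 8+1+7+4 = 20
3 - 10 - 8 - 5 - 4 - 6: 8+1+8+3+4 = 24
3 - 10 - 7 - 9 - 6: 8+7+1+6 = 22
Cheapest is 3 - 10 - 8 - 4 - 6 at 20.

20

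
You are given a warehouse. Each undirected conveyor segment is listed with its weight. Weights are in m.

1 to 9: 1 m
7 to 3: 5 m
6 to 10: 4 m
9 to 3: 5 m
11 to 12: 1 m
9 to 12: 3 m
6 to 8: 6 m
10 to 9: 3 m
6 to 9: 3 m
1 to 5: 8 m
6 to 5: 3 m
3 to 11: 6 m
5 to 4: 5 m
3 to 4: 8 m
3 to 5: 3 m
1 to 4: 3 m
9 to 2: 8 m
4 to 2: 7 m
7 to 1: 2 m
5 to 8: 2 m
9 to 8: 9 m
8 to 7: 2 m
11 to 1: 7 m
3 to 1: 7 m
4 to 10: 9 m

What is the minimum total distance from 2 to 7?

Candidate routes:
2–9–6–5–8–7: 8+3+3+2+2 = 18
2–4–5–8–7: 7+5+2+2 = 16
2–9–1–7: 8+1+2 = 11
2–4–1–7: 7+3+2 = 12
The minimum is 11 m via 2–9–1–7.

11 m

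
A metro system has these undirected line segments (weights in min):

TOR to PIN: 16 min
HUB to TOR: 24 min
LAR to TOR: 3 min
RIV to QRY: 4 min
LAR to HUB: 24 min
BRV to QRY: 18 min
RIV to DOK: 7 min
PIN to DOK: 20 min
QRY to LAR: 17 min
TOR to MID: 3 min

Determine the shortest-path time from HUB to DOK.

52 min

Running Dijkstra from HUB:
HUB: 0
TOR: 24  (via HUB)
LAR: 24  (via HUB)
MID: 27  (via TOR)
PIN: 40  (via TOR)
QRY: 41  (via LAR)
RIV: 45  (via QRY)
DOK: 52  (via RIV)
Shortest route: HUB–LAR–QRY–RIV–DOK = 52 min.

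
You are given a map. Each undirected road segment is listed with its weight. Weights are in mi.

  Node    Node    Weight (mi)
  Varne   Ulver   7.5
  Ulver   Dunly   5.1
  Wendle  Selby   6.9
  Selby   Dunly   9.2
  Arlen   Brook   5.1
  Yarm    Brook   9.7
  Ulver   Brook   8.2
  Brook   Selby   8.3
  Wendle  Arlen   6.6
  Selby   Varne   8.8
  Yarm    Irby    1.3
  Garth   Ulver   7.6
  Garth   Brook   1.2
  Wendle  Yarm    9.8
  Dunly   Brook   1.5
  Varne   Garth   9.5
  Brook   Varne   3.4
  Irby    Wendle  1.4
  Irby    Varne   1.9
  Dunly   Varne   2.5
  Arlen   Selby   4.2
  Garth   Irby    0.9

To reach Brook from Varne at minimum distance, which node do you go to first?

Brook

Compare a few routes:
Varne–Brook: 3.4 = 3.4
Varne–Dunly–Brook: 2.5+1.5 = 4
Varne–Irby–Garth–Brook: 1.9+0.9+1.2 = 4
The minimum is 3.4 mi via Varne–Brook.
So from Varne the first move is to Brook.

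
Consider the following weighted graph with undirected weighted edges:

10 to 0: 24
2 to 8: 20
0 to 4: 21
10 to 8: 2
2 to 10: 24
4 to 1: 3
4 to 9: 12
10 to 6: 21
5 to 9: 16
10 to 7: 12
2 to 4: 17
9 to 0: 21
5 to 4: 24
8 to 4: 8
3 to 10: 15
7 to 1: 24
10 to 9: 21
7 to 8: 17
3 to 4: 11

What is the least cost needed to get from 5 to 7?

46

Shortest distances from 5:
5: 0
9: 16  (via 5)
4: 24  (via 5)
1: 27  (via 4)
8: 32  (via 4)
10: 34  (via 8)
3: 35  (via 4)
0: 37  (via 9)
2: 41  (via 4)
7: 46  (via 10)
Shortest route: 5–4–8–10–7 = 46.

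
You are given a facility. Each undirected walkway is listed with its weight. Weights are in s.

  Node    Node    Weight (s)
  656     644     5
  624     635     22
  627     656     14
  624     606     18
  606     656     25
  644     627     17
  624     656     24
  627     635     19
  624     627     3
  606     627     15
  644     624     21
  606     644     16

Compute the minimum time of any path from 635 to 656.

33 s

Enumerating some paths:
635–627–656: 19+14 = 33
635–624–627–656: 22+3+14 = 39
635–627–644–656: 19+17+5 = 41
Cheapest is 635–627–656 at 33 s.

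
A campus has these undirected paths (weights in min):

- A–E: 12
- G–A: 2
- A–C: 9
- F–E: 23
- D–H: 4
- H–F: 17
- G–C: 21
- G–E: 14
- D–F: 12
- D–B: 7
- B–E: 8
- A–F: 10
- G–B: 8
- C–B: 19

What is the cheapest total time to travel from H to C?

30 min

Running Dijkstra from H:
H: 0
D: 4  (via H)
B: 11  (via D)
F: 16  (via D)
E: 19  (via B)
G: 19  (via B)
A: 21  (via G)
C: 30  (via B)
Shortest route: H–D–B–C = 30 min.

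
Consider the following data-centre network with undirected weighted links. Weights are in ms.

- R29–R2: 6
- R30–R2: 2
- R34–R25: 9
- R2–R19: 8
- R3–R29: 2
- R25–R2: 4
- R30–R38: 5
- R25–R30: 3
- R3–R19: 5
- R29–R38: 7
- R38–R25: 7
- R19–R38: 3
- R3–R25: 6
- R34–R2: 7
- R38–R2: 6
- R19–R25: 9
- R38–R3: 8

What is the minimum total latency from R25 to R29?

Compare a few routes:
R25 - R30 - R2 - R29: 3+2+6 = 11
R25 - R3 - R29: 6+2 = 8
R25 - R2 - R29: 4+6 = 10
Cheapest is R25 - R3 - R29 at 8 ms.

8 ms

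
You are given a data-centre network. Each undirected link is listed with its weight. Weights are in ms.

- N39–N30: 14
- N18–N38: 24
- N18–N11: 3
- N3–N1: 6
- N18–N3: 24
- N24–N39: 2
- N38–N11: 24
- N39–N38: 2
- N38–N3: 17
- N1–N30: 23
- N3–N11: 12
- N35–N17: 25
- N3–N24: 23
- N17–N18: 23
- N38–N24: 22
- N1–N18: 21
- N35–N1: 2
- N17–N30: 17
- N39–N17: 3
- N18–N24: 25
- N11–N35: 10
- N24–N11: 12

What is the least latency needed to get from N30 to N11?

Shortest distances from N30:
N30: 0
N39: 14  (via N30)
N38: 16  (via N39)
N24: 16  (via N39)
N17: 17  (via N30)
N1: 23  (via N30)
N35: 25  (via N1)
N11: 28  (via N24)
Shortest route: N30–N39–N24–N11 = 28 ms.

28 ms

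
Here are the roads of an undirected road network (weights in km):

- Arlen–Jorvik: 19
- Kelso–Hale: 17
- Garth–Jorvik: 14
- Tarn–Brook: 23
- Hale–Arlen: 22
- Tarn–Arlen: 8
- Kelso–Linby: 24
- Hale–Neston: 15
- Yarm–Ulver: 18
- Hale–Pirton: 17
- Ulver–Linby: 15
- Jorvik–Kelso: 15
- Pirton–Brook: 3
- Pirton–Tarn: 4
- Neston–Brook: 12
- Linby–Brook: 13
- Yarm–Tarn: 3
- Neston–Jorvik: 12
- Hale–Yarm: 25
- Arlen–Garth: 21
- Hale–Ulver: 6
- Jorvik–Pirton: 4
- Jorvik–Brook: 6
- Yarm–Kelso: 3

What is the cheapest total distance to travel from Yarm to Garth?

Shortest distances from Yarm:
Yarm: 0
Kelso: 3  (via Yarm)
Tarn: 3  (via Yarm)
Pirton: 7  (via Tarn)
Brook: 10  (via Pirton)
Jorvik: 11  (via Pirton)
Arlen: 11  (via Tarn)
Ulver: 18  (via Yarm)
Hale: 20  (via Kelso)
Neston: 22  (via Brook)
Linby: 23  (via Brook)
Garth: 25  (via Jorvik)
Shortest route: Yarm → Tarn → Pirton → Jorvik → Garth = 25 km.

25 km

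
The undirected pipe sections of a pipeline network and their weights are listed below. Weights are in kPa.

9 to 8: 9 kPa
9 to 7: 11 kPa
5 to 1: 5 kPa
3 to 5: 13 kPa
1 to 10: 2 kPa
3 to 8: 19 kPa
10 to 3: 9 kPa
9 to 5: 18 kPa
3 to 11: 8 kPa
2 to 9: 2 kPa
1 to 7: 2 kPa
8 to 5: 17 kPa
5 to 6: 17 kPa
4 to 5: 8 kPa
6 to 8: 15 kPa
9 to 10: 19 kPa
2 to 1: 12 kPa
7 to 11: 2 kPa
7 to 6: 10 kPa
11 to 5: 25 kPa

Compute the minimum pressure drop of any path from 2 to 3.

23 kPa

Candidate routes:
2 - 1 - 7 - 11 - 3: 12+2+2+8 = 24
2 - 9 - 7 - 1 - 10 - 3: 2+11+2+2+9 = 26
2 - 1 - 10 - 3: 12+2+9 = 23
The minimum is 23 kPa via 2 - 1 - 10 - 3.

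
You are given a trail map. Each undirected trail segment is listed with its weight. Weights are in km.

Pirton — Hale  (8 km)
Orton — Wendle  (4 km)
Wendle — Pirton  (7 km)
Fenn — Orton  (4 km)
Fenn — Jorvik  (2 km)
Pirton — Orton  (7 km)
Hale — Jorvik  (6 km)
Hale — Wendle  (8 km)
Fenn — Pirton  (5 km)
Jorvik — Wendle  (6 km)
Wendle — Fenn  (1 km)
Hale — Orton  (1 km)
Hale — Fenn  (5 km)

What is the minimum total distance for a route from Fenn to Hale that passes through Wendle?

6 km

Best Fenn to Wendle: Fenn–Wendle costing 1
Best Wendle to Hale: Wendle–Orton–Hale costing 5
Total via Wendle: 1 + 5 = 6 km.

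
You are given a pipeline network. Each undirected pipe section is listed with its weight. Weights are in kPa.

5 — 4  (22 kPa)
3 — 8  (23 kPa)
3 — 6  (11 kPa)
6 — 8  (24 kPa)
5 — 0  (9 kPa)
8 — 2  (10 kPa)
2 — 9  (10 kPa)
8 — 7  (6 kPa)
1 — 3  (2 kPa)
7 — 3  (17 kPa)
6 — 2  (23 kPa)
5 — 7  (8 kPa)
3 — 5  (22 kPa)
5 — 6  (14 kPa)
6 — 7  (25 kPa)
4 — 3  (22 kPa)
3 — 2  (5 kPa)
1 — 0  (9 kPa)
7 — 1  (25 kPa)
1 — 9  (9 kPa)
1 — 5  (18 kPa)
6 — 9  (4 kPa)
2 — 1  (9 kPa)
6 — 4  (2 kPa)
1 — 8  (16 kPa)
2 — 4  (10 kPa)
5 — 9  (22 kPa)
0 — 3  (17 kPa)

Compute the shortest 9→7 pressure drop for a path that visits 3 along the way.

Best 9 to 3: 9 → 1 → 3 costing 11
Best 3 to 7: 3 → 7 costing 17
Total via 3: 11 + 17 = 28 kPa.

28 kPa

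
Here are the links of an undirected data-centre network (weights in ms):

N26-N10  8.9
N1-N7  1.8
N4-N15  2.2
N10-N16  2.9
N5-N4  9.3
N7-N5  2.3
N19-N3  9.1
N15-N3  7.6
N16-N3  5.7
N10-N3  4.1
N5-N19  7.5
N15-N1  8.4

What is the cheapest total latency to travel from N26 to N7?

30.8 ms

Settle nodes by increasing distance from N26:
N26: 0
N10: 8.9  (via N26)
N16: 11.8  (via N10)
N3: 13  (via N10)
N15: 20.6  (via N3)
N19: 22.1  (via N3)
N4: 22.8  (via N15)
N1: 29  (via N15)
N5: 29.6  (via N19)
N7: 30.8  (via N1)
Shortest route: N26 → N10 → N3 → N15 → N1 → N7 = 30.8 ms.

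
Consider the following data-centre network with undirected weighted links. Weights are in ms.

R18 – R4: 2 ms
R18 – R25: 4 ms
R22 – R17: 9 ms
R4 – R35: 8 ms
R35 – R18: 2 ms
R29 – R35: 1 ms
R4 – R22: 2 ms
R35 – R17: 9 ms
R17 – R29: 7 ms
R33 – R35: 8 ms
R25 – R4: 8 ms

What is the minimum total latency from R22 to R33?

Shortest distances from R22:
R22: 0
R4: 2  (via R22)
R18: 4  (via R4)
R35: 6  (via R18)
R29: 7  (via R35)
R25: 8  (via R18)
R17: 9  (via R22)
R33: 14  (via R35)
Shortest route: R22 → R4 → R18 → R35 → R33 = 14 ms.

14 ms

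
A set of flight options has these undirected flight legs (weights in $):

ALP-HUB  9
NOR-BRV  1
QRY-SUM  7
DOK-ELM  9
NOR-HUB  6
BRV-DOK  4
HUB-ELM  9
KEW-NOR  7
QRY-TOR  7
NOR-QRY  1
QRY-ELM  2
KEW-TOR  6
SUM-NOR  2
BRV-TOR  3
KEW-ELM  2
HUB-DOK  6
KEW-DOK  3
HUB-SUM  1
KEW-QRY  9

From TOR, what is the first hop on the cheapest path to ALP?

BRV

Compare a few routes:
TOR → BRV → NOR → SUM → HUB → ALP: 3+1+2+1+9 = 16
TOR → BRV → NOR → HUB → ALP: 3+1+6+9 = 19
TOR → QRY → NOR → SUM → HUB → ALP: 7+1+2+1+9 = 20
Cheapest is TOR → BRV → NOR → SUM → HUB → ALP at $16.
So from TOR the first move is to BRV.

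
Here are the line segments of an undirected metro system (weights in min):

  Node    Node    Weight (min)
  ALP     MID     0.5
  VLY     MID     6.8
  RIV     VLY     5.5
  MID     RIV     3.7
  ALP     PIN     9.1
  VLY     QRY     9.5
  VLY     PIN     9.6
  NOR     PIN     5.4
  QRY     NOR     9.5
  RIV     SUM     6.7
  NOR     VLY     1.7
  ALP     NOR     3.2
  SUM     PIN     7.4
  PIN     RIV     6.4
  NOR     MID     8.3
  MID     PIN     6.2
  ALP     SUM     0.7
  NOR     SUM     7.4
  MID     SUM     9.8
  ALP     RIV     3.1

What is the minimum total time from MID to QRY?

13.2 min

Settle nodes by increasing distance from MID:
MID: 0
ALP: 0.5  (via MID)
SUM: 1.2  (via ALP)
RIV: 3.6  (via ALP)
NOR: 3.7  (via ALP)
VLY: 5.4  (via NOR)
PIN: 6.2  (via MID)
QRY: 13.2  (via NOR)
Shortest route: MID–ALP–NOR–QRY = 13.2 min.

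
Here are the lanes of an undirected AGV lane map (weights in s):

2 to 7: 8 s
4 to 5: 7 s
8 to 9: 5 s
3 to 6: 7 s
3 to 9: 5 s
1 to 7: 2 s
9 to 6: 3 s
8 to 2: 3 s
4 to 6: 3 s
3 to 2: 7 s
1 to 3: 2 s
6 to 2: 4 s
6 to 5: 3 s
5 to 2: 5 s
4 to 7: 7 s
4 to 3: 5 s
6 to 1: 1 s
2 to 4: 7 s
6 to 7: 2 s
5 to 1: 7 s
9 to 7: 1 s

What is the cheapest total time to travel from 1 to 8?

8 s

Candidate routes:
1 → 7 → 9 → 8: 2+1+5 = 8
1 → 6 → 9 → 8: 1+3+5 = 9
The minimum is 8 s via 1 → 7 → 9 → 8.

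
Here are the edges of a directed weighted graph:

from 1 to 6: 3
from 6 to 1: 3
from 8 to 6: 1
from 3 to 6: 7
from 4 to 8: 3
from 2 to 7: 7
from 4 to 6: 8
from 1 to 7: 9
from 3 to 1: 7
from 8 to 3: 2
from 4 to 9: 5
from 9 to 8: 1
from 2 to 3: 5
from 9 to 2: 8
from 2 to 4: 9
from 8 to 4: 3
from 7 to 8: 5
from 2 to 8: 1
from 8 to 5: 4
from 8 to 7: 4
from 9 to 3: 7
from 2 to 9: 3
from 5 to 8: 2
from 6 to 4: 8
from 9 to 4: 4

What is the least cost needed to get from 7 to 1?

9

Settle nodes by increasing distance from 7:
7: 0
8: 5  (via 7)
6: 6  (via 8)
3: 7  (via 8)
4: 8  (via 8)
1: 9  (via 6)
Shortest route: 7–8–6–1 = 9.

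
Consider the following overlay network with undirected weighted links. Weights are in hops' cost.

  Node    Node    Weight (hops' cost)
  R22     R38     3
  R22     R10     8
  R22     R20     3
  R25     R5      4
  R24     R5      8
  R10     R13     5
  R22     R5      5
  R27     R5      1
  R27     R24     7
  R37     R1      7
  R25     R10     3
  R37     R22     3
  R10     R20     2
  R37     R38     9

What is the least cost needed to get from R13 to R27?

Candidate routes:
R13–R10–R25–R5–R27: 5+3+4+1 = 13
R13–R10–R22–R5–R27: 5+8+5+1 = 19
R13–R10–R20–R22–R5–R27: 5+2+3+5+1 = 16
The minimum is 13 hops' cost via R13–R10–R25–R5–R27.

13 hops' cost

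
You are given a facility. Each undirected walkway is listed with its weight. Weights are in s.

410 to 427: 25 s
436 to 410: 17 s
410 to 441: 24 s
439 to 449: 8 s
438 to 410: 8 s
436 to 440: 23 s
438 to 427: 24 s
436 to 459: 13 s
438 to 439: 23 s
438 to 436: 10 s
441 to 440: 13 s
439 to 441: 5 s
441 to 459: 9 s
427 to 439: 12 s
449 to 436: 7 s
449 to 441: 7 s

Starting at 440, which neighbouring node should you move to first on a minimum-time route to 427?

Candidate routes:
440–441–439–427: 13+5+12 = 30
440–441–449–439–427: 13+7+8+12 = 40
The minimum is 30 s via 440–441–439–427.
So from 440 the first move is to 441.

441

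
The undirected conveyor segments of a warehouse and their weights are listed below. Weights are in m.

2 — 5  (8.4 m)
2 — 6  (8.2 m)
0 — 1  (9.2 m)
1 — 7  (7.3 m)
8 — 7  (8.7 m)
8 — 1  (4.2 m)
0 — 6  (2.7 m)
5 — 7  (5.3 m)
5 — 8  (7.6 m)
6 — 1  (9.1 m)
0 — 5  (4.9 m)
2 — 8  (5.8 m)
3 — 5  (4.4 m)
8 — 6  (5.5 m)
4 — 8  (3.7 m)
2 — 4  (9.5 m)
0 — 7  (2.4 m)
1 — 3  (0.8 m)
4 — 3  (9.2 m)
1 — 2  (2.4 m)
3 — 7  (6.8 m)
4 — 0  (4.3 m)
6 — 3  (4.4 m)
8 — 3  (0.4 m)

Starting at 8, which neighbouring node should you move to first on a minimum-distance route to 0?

Compare a few routes:
8 - 3 - 6 - 0: 0.4+4.4+2.7 = 7.5
8 - 6 - 0: 5.5+2.7 = 8.2
8 - 3 - 7 - 0: 0.4+6.8+2.4 = 9.6
8 - 4 - 0: 3.7+4.3 = 8
Cheapest is 8 - 3 - 6 - 0 at 7.5 m.
So from 8 the first move is to 3.

3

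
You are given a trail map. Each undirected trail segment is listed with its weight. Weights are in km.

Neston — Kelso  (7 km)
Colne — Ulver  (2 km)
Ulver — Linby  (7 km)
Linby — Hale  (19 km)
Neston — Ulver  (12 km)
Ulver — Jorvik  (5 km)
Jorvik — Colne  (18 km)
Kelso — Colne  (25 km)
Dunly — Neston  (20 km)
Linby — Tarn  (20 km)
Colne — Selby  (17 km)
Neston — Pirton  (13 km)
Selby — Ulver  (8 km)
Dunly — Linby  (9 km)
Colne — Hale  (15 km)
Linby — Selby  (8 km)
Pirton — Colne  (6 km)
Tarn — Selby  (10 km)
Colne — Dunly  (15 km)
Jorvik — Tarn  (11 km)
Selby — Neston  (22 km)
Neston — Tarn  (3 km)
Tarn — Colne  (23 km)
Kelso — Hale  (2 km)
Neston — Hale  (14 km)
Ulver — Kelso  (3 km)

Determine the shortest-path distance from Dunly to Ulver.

16 km

Compare a few routes:
Dunly → Linby → Selby → Ulver: 9+8+8 = 25
Dunly → Linby → Ulver: 9+7 = 16
Dunly → Colne → Ulver: 15+2 = 17
Cheapest is Dunly → Linby → Ulver at 16 km.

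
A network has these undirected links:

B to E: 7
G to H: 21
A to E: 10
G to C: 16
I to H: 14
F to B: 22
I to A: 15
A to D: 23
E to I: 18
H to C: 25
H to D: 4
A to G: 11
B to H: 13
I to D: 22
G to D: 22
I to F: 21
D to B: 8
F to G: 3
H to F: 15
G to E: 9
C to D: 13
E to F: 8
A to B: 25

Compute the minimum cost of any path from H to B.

Settle nodes by increasing distance from H:
H: 0
D: 4  (via H)
B: 12  (via D)
Shortest route: H–D–B = 12.

12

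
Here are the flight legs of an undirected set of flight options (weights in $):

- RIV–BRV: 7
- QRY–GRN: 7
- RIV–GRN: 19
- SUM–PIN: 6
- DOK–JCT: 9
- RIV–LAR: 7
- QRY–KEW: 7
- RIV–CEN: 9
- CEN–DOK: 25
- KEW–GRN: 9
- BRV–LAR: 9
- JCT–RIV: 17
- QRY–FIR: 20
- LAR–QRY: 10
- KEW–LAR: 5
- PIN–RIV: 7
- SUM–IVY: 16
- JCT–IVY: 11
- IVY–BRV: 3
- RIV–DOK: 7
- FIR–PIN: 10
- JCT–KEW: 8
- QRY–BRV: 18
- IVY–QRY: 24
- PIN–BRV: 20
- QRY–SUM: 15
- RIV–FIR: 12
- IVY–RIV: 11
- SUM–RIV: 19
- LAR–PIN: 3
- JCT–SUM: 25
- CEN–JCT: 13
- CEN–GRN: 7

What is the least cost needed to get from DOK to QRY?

$24

Candidate routes:
DOK–RIV–LAR–QRY: 7+7+10 = 24
DOK–RIV–PIN–LAR–QRY: 7+7+3+10 = 27
DOK–RIV–LAR–KEW–QRY: 7+7+5+7 = 26
Cheapest is DOK–RIV–LAR–QRY at $24.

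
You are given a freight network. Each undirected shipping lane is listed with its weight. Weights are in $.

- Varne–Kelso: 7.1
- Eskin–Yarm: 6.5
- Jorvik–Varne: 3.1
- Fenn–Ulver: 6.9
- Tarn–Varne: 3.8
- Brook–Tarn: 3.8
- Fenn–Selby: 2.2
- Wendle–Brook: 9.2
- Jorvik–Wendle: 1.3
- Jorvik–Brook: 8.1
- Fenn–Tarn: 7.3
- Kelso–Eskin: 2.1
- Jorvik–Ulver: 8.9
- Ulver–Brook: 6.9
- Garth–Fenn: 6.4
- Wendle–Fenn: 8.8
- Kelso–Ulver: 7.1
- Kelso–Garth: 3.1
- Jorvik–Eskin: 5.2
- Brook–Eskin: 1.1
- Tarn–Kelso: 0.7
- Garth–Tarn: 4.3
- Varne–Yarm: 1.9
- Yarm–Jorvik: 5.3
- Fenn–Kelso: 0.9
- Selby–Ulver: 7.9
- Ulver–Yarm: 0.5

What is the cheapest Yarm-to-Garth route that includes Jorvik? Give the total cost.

Best Yarm to Jorvik: Yarm–Varne–Jorvik costing 5
Shortest Jorvik→Garth: Jorvik–Eskin–Kelso–Garth = 10.4
Total via Jorvik: 5 + 10.4 = $15.4.

$15.4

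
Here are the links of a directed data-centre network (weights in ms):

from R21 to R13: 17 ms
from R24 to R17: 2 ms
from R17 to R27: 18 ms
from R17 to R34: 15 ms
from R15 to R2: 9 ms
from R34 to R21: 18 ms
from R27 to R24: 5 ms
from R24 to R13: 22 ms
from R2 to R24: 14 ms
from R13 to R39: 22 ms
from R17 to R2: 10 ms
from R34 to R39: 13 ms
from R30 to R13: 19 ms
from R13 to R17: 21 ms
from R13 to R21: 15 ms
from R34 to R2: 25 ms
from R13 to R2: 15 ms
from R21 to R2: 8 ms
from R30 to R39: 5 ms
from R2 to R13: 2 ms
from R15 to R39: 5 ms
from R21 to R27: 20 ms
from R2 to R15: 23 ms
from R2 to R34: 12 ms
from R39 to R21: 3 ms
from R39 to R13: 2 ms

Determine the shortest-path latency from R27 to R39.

35 ms

Enumerating some paths:
R27 - R24 - R17 - R2 - R34 - R39: 5+2+10+12+13 = 42
R27 - R24 - R17 - R2 - R13 - R39: 5+2+10+2+22 = 41
R27 - R24 - R17 - R34 - R39: 5+2+15+13 = 35
Cheapest is R27 - R24 - R17 - R34 - R39 at 35 ms.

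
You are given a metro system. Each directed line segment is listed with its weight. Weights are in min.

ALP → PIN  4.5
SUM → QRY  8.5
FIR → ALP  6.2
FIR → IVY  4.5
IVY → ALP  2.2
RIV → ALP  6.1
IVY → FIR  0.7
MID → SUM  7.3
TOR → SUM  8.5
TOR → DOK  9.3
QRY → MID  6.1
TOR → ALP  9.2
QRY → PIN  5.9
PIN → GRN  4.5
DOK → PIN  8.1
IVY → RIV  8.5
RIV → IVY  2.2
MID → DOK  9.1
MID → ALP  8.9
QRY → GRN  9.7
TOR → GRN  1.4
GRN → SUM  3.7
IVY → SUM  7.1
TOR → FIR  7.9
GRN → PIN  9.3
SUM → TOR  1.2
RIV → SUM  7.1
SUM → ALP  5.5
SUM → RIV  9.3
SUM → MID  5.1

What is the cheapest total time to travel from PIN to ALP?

13.7 min

Running Dijkstra from PIN:
PIN: 0
GRN: 4.5  (via PIN)
SUM: 8.2  (via GRN)
TOR: 9.4  (via SUM)
MID: 13.3  (via SUM)
ALP: 13.7  (via SUM)
Shortest route: PIN → GRN → SUM → ALP = 13.7 min.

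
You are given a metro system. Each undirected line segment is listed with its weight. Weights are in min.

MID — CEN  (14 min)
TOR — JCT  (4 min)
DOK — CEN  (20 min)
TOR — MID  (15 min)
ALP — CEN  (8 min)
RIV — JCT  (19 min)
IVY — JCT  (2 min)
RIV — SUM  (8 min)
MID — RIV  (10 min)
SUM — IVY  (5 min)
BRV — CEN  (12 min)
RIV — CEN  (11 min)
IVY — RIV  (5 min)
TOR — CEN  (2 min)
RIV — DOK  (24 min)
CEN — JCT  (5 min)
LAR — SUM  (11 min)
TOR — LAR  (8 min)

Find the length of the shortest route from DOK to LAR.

Enumerating some paths:
DOK → CEN → TOR → LAR: 20+2+8 = 30
DOK → RIV → IVY → JCT → TOR → LAR: 24+5+2+4+8 = 43
DOK → CEN → JCT → TOR → LAR: 20+5+4+8 = 37
DOK → CEN → JCT → IVY → SUM → LAR: 20+5+2+5+11 = 43
The minimum is 30 min via DOK → CEN → TOR → LAR.

30 min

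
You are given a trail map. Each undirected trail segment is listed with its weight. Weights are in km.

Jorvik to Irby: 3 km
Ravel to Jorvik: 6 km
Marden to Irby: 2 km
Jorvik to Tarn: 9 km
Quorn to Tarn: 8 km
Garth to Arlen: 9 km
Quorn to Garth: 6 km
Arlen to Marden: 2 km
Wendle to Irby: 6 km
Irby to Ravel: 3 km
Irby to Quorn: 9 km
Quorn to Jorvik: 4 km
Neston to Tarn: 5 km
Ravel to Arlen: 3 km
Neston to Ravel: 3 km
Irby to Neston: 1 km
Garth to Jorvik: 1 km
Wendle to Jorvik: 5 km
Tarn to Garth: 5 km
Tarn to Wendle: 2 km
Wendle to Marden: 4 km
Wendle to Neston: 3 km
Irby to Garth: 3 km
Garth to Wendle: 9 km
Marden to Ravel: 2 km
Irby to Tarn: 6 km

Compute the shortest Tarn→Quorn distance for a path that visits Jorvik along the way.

10 km

Shortest Tarn→Jorvik: Tarn → Garth → Jorvik = 6
Shortest Jorvik→Quorn: Jorvik → Quorn = 4
Total via Jorvik: 6 + 4 = 10 km.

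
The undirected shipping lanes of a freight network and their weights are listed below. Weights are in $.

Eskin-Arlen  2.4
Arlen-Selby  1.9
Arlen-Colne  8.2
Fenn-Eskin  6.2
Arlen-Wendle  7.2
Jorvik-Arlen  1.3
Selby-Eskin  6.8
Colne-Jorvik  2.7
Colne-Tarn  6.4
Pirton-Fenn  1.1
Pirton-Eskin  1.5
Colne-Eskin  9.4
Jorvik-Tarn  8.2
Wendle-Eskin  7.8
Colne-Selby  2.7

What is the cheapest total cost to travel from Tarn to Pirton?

$13.4

Shortest distances from Tarn:
Tarn: 0
Colne: 6.4  (via Tarn)
Jorvik: 8.2  (via Tarn)
Selby: 9.1  (via Colne)
Arlen: 9.5  (via Jorvik)
Eskin: 11.9  (via Arlen)
Pirton: 13.4  (via Eskin)
Shortest route: Tarn → Jorvik → Arlen → Eskin → Pirton = $13.4.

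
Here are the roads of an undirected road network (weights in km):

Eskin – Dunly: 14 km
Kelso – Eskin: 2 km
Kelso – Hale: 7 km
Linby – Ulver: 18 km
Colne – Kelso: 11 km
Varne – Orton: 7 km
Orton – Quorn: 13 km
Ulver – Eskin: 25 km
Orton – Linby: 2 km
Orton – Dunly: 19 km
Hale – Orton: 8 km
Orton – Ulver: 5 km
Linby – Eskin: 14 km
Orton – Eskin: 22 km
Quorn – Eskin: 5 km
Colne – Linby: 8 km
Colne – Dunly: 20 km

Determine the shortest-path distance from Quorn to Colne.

18 km

Running Dijkstra from Quorn:
Quorn: 0
Eskin: 5  (via Quorn)
Kelso: 7  (via Eskin)
Orton: 13  (via Quorn)
Hale: 14  (via Kelso)
Linby: 15  (via Orton)
Colne: 18  (via Kelso)
Shortest route: Quorn–Eskin–Kelso–Colne = 18 km.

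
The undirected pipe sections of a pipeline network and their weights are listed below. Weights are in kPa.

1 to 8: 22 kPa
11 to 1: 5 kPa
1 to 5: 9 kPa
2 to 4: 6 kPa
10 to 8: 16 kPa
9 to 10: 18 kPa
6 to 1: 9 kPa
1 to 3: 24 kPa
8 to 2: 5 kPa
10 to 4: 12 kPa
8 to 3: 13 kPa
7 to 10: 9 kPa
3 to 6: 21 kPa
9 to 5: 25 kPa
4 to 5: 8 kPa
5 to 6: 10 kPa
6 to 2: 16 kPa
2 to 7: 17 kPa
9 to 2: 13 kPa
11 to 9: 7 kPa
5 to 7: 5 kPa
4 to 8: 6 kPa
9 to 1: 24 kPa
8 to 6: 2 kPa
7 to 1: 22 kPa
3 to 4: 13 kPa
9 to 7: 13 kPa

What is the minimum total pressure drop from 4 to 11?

Enumerating some paths:
4 → 8 → 2 → 9 → 11: 6+5+13+7 = 31
4 → 2 → 8 → 6 → 1 → 11: 6+5+2+9+5 = 27
4 → 2 → 9 → 11: 6+13+7 = 26
4 → 5 → 1 → 11: 8+9+5 = 22
The minimum is 22 kPa via 4 → 5 → 1 → 11.

22 kPa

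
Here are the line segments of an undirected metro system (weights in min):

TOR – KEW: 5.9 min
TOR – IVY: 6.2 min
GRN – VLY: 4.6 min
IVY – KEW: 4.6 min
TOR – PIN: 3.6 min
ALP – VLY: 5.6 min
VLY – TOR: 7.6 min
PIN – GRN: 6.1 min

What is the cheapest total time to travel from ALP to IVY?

Settle nodes by increasing distance from ALP:
ALP: 0
VLY: 5.6  (via ALP)
GRN: 10.2  (via VLY)
TOR: 13.2  (via VLY)
PIN: 16.3  (via GRN)
KEW: 19.1  (via TOR)
IVY: 19.4  (via TOR)
Shortest route: ALP → VLY → TOR → IVY = 19.4 min.

19.4 min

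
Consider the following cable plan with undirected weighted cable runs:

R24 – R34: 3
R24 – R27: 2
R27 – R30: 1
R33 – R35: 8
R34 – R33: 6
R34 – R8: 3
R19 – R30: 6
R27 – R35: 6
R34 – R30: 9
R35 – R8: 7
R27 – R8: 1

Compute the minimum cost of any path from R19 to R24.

Candidate routes:
R19 → R30 → R27 → R24: 6+1+2 = 9
R19 → R30 → R34 → R24: 6+9+3 = 18
R19 → R30 → R27 → R8 → R34 → R24: 6+1+1+3+3 = 14
Cheapest is R19 → R30 → R27 → R24 at 9.

9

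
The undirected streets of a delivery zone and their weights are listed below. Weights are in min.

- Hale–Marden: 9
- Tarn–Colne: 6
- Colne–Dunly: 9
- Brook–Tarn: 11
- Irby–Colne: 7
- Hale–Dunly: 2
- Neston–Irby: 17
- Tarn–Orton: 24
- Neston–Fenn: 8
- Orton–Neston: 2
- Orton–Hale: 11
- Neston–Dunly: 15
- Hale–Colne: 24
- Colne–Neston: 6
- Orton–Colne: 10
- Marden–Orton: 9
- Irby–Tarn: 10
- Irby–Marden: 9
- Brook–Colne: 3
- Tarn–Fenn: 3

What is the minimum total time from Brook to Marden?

Compare a few routes:
Brook → Colne → Irby → Marden: 3+7+9 = 19
Brook → Colne → Orton → Marden: 3+10+9 = 22
Brook → Colne → Dunly → Hale → Marden: 3+9+2+9 = 23
Brook → Colne → Neston → Orton → Marden: 3+6+2+9 = 20
The minimum is 19 min via Brook → Colne → Irby → Marden.

19 min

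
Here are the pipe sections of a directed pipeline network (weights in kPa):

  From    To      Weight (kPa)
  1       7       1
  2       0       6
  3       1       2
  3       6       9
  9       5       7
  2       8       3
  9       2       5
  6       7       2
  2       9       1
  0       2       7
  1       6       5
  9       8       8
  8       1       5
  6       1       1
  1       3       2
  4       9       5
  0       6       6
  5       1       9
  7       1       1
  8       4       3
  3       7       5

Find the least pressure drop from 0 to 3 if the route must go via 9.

23 kPa

Best 0 to 9: 0 → 2 → 9 costing 8
Shortest 9→3: 9 → 8 → 1 → 3 = 15
Total via 9: 8 + 15 = 23 kPa.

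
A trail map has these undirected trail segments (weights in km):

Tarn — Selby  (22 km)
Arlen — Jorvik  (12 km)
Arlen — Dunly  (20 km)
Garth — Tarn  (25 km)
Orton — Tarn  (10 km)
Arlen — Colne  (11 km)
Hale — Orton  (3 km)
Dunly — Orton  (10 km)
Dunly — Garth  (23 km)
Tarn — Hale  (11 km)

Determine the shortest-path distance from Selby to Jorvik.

Enumerating some paths:
Selby–Tarn–Orton–Dunly–Arlen–Jorvik: 22+10+10+20+12 = 74
Selby–Tarn–Hale–Orton–Dunly–Arlen–Jorvik: 22+11+3+10+20+12 = 78
Selby–Tarn–Garth–Dunly–Arlen–Jorvik: 22+25+23+20+12 = 102
Cheapest is Selby–Tarn–Orton–Dunly–Arlen–Jorvik at 74 km.

74 km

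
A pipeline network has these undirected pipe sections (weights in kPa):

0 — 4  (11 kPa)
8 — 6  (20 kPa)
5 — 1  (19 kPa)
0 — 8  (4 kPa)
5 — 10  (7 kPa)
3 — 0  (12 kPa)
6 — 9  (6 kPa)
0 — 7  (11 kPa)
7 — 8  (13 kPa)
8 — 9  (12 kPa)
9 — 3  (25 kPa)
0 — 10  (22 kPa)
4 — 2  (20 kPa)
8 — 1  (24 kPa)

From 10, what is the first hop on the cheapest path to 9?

Compare a few routes:
10 → 0 → 3 → 9: 22+12+25 = 59
10 → 0 → 8 → 6 → 9: 22+4+20+6 = 52
10 → 0 → 8 → 9: 22+4+12 = 38
10 → 0 → 7 → 8 → 9: 22+11+13+12 = 58
The minimum is 38 kPa via 10 → 0 → 8 → 9.
So from 10 the first move is to 0.

0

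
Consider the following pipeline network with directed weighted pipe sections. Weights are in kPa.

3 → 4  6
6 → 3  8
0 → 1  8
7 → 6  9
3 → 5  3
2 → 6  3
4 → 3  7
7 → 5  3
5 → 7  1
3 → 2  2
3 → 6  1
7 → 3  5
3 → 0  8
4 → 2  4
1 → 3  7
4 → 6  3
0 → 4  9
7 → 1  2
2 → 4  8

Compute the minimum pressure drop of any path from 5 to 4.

12 kPa

Candidate routes:
5–7–1–3–4: 1+2+7+6 = 16
5–7–3–4: 1+5+6 = 12
Cheapest is 5–7–3–4 at 12 kPa.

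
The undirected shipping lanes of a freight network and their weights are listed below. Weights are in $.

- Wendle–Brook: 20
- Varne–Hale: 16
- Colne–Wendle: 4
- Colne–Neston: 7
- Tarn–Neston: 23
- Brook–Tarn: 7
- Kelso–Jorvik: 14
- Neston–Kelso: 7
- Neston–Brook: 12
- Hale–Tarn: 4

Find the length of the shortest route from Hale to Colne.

Settle nodes by increasing distance from Hale:
Hale: 0
Tarn: 4  (via Hale)
Brook: 11  (via Tarn)
Varne: 16  (via Hale)
Neston: 23  (via Brook)
Kelso: 30  (via Neston)
Colne: 30  (via Neston)
Shortest route: Hale–Tarn–Brook–Neston–Colne = $30.

$30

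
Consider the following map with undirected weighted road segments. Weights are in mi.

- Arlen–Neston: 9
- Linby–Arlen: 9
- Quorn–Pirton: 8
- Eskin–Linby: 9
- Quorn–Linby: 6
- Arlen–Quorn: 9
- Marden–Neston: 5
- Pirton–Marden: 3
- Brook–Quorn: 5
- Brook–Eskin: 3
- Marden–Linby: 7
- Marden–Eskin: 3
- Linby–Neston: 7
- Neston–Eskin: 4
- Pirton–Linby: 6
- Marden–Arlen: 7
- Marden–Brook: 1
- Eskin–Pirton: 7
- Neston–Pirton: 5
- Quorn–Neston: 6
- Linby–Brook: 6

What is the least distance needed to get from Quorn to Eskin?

8 mi

Enumerating some paths:
Quorn - Brook - Marden - Eskin: 5+1+3 = 9
Quorn - Brook - Eskin: 5+3 = 8
Cheapest is Quorn - Brook - Eskin at 8 mi.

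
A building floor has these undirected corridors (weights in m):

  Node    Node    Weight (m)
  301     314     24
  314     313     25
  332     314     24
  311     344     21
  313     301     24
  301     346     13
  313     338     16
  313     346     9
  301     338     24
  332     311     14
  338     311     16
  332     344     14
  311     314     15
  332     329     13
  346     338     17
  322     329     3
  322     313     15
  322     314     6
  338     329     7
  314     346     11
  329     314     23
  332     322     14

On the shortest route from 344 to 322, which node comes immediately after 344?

332

Compare a few routes:
344 - 332 - 329 - 322: 14+13+3 = 30
344 - 332 - 322: 14+14 = 28
344 - 311 - 314 - 322: 21+15+6 = 42
The minimum is 28 m via 344 - 332 - 322.
So from 344 the first move is to 332.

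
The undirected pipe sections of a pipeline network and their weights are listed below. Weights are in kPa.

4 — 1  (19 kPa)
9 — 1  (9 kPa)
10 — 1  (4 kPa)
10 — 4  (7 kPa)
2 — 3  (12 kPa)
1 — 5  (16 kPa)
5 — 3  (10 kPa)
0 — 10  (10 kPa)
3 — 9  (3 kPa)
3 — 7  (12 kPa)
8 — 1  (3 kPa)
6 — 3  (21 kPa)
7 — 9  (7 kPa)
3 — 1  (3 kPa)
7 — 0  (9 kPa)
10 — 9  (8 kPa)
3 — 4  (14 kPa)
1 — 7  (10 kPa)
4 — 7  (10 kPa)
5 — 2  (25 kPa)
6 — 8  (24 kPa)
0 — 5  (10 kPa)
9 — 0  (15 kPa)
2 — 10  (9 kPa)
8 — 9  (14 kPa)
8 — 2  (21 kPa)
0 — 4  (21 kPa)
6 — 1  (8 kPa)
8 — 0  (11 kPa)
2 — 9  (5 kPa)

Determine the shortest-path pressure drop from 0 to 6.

Candidate routes:
0–9–3–1–6: 15+3+3+8 = 29
0–7–1–6: 9+10+8 = 27
0–10–1–6: 10+4+8 = 22
The minimum is 22 kPa via 0–10–1–6.

22 kPa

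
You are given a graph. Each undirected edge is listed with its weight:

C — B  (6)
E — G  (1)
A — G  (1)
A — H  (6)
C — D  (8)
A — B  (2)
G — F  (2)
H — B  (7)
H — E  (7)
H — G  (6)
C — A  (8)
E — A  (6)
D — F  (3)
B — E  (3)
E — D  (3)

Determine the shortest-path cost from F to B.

Settle nodes by increasing distance from F:
F: 0
G: 2  (via F)
A: 3  (via G)
D: 3  (via F)
E: 3  (via G)
B: 5  (via A)
Shortest route: F → G → A → B = 5.

5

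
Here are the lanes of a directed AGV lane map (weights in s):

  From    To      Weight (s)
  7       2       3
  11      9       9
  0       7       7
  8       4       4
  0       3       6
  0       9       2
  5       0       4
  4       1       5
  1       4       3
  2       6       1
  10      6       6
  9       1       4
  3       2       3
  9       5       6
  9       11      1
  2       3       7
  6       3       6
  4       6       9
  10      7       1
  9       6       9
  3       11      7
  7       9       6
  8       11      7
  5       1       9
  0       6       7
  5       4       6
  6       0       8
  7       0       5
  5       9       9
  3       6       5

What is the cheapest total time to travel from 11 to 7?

Compare a few routes:
11 → 9 → 6 → 0 → 7: 9+9+8+7 = 33
11 → 9 → 5 → 0 → 7: 9+6+4+7 = 26
11 → 9 → 1 → 4 → 6 → 0 → 7: 9+4+3+9+8+7 = 40
11 → 9 → 5 → 4 → 6 → 0 → 7: 9+6+6+9+8+7 = 45
Cheapest is 11 → 9 → 5 → 0 → 7 at 26 s.

26 s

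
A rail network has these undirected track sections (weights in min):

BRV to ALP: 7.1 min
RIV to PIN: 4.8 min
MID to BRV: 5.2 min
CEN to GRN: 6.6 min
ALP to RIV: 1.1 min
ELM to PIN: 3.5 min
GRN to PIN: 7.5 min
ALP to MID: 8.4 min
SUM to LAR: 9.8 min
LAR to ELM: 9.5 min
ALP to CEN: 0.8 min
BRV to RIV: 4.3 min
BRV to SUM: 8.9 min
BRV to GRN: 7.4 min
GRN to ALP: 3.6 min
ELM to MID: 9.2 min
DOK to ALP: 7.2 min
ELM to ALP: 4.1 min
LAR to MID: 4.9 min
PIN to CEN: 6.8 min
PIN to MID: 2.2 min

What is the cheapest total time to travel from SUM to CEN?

15.1 min

Enumerating some paths:
SUM - BRV - ALP - CEN: 8.9+7.1+0.8 = 16.8
SUM - BRV - GRN - ALP - CEN: 8.9+7.4+3.6+0.8 = 20.7
SUM - BRV - RIV - ALP - CEN: 8.9+4.3+1.1+0.8 = 15.1
The minimum is 15.1 min via SUM - BRV - RIV - ALP - CEN.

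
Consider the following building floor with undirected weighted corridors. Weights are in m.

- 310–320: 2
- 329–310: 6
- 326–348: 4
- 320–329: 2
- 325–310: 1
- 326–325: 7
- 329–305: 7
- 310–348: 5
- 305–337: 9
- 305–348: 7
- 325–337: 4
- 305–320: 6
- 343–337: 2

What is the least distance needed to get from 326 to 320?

Shortest distances from 326:
326: 0
348: 4  (via 326)
325: 7  (via 326)
310: 8  (via 325)
320: 10  (via 310)
Shortest route: 326–325–310–320 = 10 m.

10 m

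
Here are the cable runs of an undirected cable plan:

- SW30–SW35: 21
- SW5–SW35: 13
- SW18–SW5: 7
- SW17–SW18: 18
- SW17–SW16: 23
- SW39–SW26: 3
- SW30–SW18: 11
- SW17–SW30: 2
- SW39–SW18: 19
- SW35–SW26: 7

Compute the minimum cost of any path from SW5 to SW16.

43

Running Dijkstra from SW5:
SW5: 0
SW18: 7  (via SW5)
SW35: 13  (via SW5)
SW30: 18  (via SW18)
SW26: 20  (via SW35)
SW17: 20  (via SW30)
SW39: 23  (via SW26)
SW16: 43  (via SW17)
Shortest route: SW5 → SW18 → SW30 → SW17 → SW16 = 43.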